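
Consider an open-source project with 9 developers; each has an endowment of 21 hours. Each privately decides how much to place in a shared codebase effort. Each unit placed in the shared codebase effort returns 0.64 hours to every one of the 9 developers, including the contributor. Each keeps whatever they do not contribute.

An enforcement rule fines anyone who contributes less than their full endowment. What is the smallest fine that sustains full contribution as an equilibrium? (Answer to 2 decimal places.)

Given the others contribute fully, the best deviation is to contribute 0 (any partial contribution still incurs the fine and gives up units whose private return 0.64 is below 1).
Deviating from 21 to 0 saves 21 hours but forfeits the deviator's share of the drop in the shared codebase effort: 0.64 × 21 = 13.44.
So the deviation gain is 21 − 13.44 = 7.56, and the fine must be at least 7.56 hours to wipe it out.

7.56 hours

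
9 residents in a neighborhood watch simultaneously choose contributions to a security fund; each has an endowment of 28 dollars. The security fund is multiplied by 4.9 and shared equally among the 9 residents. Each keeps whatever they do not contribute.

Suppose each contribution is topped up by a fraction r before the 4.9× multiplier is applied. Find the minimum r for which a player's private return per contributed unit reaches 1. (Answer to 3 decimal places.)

0.837

With matching at rate r, one contributed unit becomes (1 + r) in the security fund and returns 4.9 × (1 + r) / 9 to the contributor.
Setting this equal to 1: 1 + r = 9/4.9 = 1.8367.
So the minimum matching rate is r = 1.8367 − 1 = 0.837.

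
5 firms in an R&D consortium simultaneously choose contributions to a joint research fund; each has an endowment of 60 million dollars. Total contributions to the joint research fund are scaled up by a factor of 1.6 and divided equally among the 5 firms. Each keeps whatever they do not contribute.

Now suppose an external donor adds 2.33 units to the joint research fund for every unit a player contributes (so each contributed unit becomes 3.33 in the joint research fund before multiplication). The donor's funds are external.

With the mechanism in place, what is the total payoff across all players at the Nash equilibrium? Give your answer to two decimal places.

1598.40 million dollars

The effective private return per unit is now 1.6 × 3.33 / 5 = 1.0656 > 1, so every player's dominant strategy flips to full contribution.
So the Nash equilibrium is full contribution by all 5; the group earns 1.6 × 3.33 × 300 = 1598.40.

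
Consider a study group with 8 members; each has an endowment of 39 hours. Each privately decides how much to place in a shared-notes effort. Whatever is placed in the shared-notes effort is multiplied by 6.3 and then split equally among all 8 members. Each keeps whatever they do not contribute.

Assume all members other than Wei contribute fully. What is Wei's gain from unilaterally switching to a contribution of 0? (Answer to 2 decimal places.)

8.29 hours

Switching from a contribution of 39 to 0 lets Wei keep an extra 39 hours, but lowers the shared-notes effort by 39, which costs Wei their own share of that drop: 6.3/8 × 39 = 30.71.
Net gain = 39 − 30.71 = 8.29. The private return per contributed unit (0.7875) is below 1, so free-riding is indeed the best response regardless of what the others do.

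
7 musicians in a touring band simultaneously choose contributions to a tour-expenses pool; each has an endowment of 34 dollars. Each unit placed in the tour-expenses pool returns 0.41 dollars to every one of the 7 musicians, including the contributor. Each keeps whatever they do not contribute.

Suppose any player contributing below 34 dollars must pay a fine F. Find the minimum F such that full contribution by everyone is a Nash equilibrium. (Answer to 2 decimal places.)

Given the others contribute fully, the best deviation is to contribute 0 (any partial contribution still incurs the fine and gives up units whose private return 0.41 is below 1).
Deviating from 34 to 0 saves 34 dollars but forfeits the deviator's share of the drop in the tour-expenses pool: 0.41 × 34 = 13.94.
So the deviation gain is 34 − 13.94 = 20.06, and the fine must be at least 20.06 dollars to wipe it out.

20.06 dollars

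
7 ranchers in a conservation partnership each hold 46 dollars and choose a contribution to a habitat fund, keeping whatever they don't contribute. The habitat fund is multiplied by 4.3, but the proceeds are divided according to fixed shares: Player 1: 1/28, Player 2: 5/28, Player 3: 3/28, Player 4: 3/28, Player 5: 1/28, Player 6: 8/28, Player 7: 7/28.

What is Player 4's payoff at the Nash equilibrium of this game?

88.39 dollars

A player with share s gets back 4.3·s per unit contributed, so full contribution is dominant for anyone with s > 1/4.3 = 0.2326 and zero contribution is dominant for anyone below.
Player 6 and Player 7 clear that bar, contributing 46 each; the remaining 5 contribute 0. Total contributed: 92.
Player 4 keeps 46 and receives 4.3 × 92 × 3/28 = 42.39 from the habitat fund, for a payoff of 88.39.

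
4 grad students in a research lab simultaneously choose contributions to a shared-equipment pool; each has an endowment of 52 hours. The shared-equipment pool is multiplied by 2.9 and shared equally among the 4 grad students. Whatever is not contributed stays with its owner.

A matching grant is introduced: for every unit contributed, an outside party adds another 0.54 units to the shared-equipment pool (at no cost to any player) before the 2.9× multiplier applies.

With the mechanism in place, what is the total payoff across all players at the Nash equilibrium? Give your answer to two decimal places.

928.93 hours

Under the mechanism each unit contributed yields 2.9 × 1.54 / 4 = 1.1165 back to its contributor per unit of net cost, which exceeds 1, making full contribution the dominant choice for everyone.
So the Nash equilibrium is full contribution by all 4; the group earns 2.9 × 1.54 × 208 = 928.93.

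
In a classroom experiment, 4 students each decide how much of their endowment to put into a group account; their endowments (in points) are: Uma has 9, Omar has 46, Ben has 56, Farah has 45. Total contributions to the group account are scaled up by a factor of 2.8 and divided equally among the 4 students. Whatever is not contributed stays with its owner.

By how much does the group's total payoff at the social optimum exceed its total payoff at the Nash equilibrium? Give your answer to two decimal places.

280.80 points

The private return per contributed unit is 2.8/4 = 0.7000 < 1 for every player regardless of endowment, so the Nash equilibrium is zero contribution and the group total is Σ E_j = 9 + 46 + 56 + 45 = 156.
Each contributed unit returns 2.800 to the group, so the social optimum is full contribution by everyone: group total = 2.800 × 156 = 436.80.
Efficiency loss = (2.800 − 1) × 156 = 280.80.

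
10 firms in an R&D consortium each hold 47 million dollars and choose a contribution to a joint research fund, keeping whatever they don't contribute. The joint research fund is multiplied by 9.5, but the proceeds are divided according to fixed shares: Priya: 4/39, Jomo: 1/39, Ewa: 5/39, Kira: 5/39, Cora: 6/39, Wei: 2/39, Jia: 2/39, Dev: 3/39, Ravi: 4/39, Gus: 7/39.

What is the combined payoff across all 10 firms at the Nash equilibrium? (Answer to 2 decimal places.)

2068.00 million dollars

Each unit j contributes comes back to j as 9.5 × (j's share), so j prefers to contribute only if that share exceeds 1/9.5 = 0.1053; otherwise keeping the unit dominates.
Ewa, Kira, Cora and Gus clear that bar, contributing 47 each; the remaining 6 contribute 0. Total contributed: 188.
The joint research fund pays out 9.5 × 188 = 1786.00 in total (split across the unequal shares, but the aggregate is all that matters for the group sum).
The 6 free-riders keep 47 each, adding 282. Group total = 282 + 1786.00 = 2068.00.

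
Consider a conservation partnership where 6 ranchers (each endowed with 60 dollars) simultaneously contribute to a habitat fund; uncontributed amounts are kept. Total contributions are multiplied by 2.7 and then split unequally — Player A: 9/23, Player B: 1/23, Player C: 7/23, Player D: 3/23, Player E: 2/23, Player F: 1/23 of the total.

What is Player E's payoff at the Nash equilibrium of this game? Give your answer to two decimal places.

Each unit j contributes comes back to j as 2.7 × (j's share), so j prefers to contribute only if that share exceeds 1/2.7 = 0.3704; otherwise keeping the unit dominates.
The only share above 0.3704 is Player A's 9/23, contributing 60; the remaining 5 contribute 0. Total contributed: 60.
Player E keeps 60 and receives 2.7 × 60 × 2/23 = 14.09 from the habitat fund, for a payoff of 74.09.

74.09 dollars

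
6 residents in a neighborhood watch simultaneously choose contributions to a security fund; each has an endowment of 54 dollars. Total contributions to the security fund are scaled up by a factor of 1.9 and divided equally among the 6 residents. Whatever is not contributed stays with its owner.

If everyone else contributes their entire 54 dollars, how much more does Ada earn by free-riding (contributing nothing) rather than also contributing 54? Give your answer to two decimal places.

Switching from a contribution of 54 to 0 lets Ada keep an extra 54 dollars, but lowers the security fund by 54, which costs Ada their own share of that drop: 1.9/6 × 54 = 17.10.
Net gain = 54 − 17.10 = 36.90. The private return per contributed unit (0.3167) is below 1, so free-riding is indeed the best response regardless of what the others do.

36.90 dollars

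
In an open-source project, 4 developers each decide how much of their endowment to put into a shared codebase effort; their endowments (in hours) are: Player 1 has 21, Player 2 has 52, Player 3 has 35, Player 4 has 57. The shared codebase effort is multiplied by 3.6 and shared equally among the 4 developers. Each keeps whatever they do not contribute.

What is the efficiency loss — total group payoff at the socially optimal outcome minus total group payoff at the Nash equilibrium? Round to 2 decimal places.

The private return per contributed unit is 3.6/4 = 0.9000 < 1 for every player regardless of endowment, so the Nash equilibrium is zero contribution and the group total is Σ E_j = 21 + 52 + 35 + 57 = 165.
Each contributed unit returns 3.600 to the group, so the social optimum is full contribution by everyone: group total = 3.600 × 165 = 594.00.
Efficiency loss = (3.600 − 1) × 165 = 429.00.

429.00 hours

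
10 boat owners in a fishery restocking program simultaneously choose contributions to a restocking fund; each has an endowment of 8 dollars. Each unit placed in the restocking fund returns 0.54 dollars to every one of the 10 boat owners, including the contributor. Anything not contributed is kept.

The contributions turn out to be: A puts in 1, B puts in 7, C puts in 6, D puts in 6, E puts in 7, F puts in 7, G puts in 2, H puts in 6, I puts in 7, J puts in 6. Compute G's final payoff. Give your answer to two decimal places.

35.70 dollars

Total contributed: 1 + 7 + 6 + 6 + 7 + 7 + 2 + 6 + 7 + 6 = 55.
Each receives 0.54 × 55 = 29.70 from the restocking fund.
G keeps 8 − 2 = 6, so G's payoff is 6 + 29.70 = 35.70.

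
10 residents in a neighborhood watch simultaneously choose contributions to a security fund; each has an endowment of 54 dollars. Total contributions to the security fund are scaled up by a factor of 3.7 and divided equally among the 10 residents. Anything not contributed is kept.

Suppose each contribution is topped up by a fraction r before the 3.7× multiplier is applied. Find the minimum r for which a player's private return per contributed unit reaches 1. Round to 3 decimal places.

With matching at rate r, one contributed unit becomes (1 + r) in the security fund and returns 3.7 × (1 + r) / 10 to the contributor.
Setting this equal to 1: 1 + r = 10/3.7 = 2.7027.
So the minimum matching rate is r = 2.7027 − 1 = 1.703.

1.703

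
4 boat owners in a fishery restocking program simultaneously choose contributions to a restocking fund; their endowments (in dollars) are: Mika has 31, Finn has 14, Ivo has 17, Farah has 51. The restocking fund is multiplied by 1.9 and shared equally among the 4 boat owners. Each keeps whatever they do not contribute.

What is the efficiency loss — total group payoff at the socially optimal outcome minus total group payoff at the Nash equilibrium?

The private return per contributed unit is 1.9/4 = 0.4750 < 1 for every player regardless of endowment, so the Nash equilibrium is zero contribution and the group total is Σ E_j = 31 + 14 + 17 + 51 = 113.
Each contributed unit returns 1.900 to the group, so the social optimum is full contribution by everyone: group total = 1.900 × 113 = 214.70.
Efficiency loss = (1.900 − 1) × 113 = 101.70.

101.70 dollars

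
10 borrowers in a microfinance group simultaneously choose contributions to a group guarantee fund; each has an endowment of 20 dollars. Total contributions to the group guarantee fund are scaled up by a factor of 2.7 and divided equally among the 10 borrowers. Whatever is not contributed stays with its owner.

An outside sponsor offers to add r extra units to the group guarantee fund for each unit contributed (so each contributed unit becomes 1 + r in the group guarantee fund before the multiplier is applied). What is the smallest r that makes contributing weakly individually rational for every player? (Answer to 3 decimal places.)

2.704

With matching at rate r, one contributed unit becomes (1 + r) in the group guarantee fund and returns 2.7 × (1 + r) / 10 to the contributor.
Setting this equal to 1: 1 + r = 10/2.7 = 3.7037.
So the minimum matching rate is r = 3.7037 − 1 = 2.704.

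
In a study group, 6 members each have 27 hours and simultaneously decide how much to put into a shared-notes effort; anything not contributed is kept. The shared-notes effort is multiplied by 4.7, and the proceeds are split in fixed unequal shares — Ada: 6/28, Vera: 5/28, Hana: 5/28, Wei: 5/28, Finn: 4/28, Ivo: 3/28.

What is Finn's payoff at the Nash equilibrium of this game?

45.13 hours

A player with share s gets back 4.7·s per unit contributed, so full contribution is dominant for anyone with s > 1/4.7 = 0.2128 and zero contribution is dominant for anyone below.
Ada alone (share 6/28) is above the threshold, contributing 27; the remaining 5 contribute 0. Total contributed: 27.
Finn keeps 27 and receives 4.7 × 27 × 4/28 = 18.13 from the shared-notes effort, for a payoff of 45.13.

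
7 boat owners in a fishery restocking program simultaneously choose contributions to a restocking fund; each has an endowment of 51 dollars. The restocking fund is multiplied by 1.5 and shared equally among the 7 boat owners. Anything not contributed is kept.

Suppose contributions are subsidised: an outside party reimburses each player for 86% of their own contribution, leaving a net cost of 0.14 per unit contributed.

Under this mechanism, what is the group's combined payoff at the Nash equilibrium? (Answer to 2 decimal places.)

With the mechanism, a contributed unit returns (1.5/7) / 0.14 = 1.5306 per unit of net cost to the contributor — now above 1 — so contributing fully is weakly dominant for every player.
At the Nash equilibrium everyone contributes 51. Group total payoff = 7 × (51 × 0.86 + 1.5 × 51) = 842.52.

842.52 dollars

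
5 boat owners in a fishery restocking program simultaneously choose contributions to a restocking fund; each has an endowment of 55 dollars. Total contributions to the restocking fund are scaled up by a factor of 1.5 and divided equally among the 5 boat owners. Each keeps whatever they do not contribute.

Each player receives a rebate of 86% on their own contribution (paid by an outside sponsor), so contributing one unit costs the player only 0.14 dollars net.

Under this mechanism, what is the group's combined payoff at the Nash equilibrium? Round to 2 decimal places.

The effective private return per unit is now (1.5/5) / 0.14 = 2.1429 > 1, so every player's dominant strategy flips to full contribution.
At the Nash equilibrium everyone contributes 55. Group total payoff = 5 × (55 × 0.86 + 1.5 × 55) = 649.00.

649.00 dollars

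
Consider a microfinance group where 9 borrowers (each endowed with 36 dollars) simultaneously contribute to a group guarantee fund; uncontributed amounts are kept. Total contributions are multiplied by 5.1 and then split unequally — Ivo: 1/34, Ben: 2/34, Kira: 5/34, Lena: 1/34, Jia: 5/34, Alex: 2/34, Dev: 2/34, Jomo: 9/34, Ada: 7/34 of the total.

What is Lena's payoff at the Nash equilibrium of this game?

For player j, contributing a unit is worthwhile iff 5.1 × (j's share) ≥ 1, i.e. iff j's share is at least 0.1961.
Jomo and Ada clear that bar, contributing 36 each; the remaining 7 contribute 0. Total contributed: 72.
Lena keeps 36 and receives 5.1 × 72 × 1/34 = 10.80 from the group guarantee fund, for a payoff of 46.80.

46.80 dollars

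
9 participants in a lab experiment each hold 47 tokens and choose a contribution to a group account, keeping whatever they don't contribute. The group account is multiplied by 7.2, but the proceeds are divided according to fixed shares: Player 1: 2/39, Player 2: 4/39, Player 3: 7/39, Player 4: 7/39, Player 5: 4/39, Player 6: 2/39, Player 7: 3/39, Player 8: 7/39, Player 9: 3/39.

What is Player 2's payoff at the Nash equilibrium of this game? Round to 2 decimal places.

A player with share s gets back 7.2·s per unit contributed, so full contribution is dominant for anyone with s > 1/7.2 = 0.1389 and zero contribution is dominant for anyone below.
The shares above 0.1389 belong to Player 3, Player 4 and Player 8, contributing 47 each; the remaining 6 contribute 0. Total contributed: 141.
Player 2 keeps 47 and receives 7.2 × 141 × 4/39 = 104.12 from the group account, for a payoff of 151.12.

151.12 tokens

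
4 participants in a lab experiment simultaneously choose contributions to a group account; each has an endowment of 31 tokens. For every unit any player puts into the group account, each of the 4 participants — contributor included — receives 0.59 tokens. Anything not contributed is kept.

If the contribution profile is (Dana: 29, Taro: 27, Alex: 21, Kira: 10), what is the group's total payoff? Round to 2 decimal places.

242.32 tokens

Total contributed: 29 + 27 + 21 + 10 = 87; total kept: 4 × 31 − 87 = 37.
The group account pays out 0.59 × 4 × 87 = 205.32 in aggregate.
Group total = 37 + 205.32 = 242.32.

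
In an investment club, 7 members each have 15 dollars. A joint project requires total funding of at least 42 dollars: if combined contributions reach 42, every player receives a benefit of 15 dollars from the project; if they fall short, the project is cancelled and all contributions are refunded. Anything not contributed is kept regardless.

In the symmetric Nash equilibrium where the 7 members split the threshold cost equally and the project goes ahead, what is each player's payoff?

24 dollars

Equal share of the threshold: 42/7 = 6.
At this profile no one gains by cutting their contribution: any cut drops the total below 42, the project is cancelled, contributions are refunded, and the deviator ends with 15, which is less than 15 − 6 + 15 = 24. Contributing more than 6 just wastes the excess. So contributing exactly 6 is a best response.
Each player's payoff: 15 − 6 + 15 = 24.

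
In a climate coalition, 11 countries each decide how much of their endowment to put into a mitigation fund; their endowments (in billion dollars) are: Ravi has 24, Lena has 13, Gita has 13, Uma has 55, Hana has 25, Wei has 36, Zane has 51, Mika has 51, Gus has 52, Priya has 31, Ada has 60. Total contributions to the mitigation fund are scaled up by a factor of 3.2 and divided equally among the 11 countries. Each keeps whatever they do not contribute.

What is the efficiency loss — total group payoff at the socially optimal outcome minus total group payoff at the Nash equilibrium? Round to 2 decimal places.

904.20 billion dollars

The private return per contributed unit is 3.2/11 = 0.2909 < 1 for every player regardless of endowment, so the Nash equilibrium is zero contribution and the group total is Σ E_j = 24 + 13 + 13 + 55 + 25 + 36 + 51 + 51 + 52 + 31 + 60 = 411.
Each contributed unit returns 3.200 to the group, so the social optimum is full contribution by everyone: group total = 3.200 × 411 = 1315.20.
Efficiency loss = (3.200 − 1) × 411 = 904.20.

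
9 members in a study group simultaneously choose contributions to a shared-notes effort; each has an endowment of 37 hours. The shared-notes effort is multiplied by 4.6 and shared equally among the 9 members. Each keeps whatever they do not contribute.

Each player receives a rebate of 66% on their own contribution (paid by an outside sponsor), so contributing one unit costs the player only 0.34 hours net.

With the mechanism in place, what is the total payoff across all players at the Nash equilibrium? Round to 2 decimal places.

Under the mechanism each unit contributed yields (4.6/9) / 0.34 = 1.5033 back to its contributor per unit of net cost, which exceeds 1, making full contribution the dominant choice for everyone.
At the Nash equilibrium everyone contributes 37. Group total payoff = 9 × (37 × 0.66 + 4.6 × 37) = 1751.58.

1751.58 hours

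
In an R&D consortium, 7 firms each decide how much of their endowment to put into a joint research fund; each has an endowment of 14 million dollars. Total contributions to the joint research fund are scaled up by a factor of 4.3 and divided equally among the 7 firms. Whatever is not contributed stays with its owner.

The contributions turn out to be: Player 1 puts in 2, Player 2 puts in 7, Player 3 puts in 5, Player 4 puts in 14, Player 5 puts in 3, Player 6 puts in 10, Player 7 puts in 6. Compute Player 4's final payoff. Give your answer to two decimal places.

28.87 million dollars

Total contributed: 2 + 7 + 5 + 14 + 3 + 10 + 6 = 47.
Each receives 4.3 × 47 / 7 = 28.87 from the joint research fund.
Player 4 keeps 14 − 14 = 0, so Player 4's payoff is 0 + 28.87 = 28.87.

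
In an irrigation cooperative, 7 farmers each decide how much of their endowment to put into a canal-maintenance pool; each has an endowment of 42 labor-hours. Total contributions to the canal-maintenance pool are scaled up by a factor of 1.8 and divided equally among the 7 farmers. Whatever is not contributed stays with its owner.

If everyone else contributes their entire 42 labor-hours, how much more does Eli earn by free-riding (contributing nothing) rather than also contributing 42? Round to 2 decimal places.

31.20 labor-hours

Switching from a contribution of 42 to 0 lets Eli keep an extra 42 labor-hours, but lowers the canal-maintenance pool by 42, which costs Eli their own share of that drop: 1.8/7 × 42 = 10.80.
Net gain = 42 − 10.80 = 31.20. The private return per contributed unit (0.2571) is below 1, so free-riding is indeed the best response regardless of what the others do.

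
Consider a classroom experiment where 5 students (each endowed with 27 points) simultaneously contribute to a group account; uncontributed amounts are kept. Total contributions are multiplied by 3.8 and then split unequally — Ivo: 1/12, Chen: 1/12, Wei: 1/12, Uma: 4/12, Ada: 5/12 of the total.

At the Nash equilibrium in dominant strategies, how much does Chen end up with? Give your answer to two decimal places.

For player j, contributing a unit is worthwhile iff 3.8 × (j's share) ≥ 1, i.e. iff j's share is at least 0.2632.
Uma and Ada clear that bar, contributing 27 each; the remaining 3 contribute 0. Total contributed: 54.
Chen keeps 27 and receives 3.8 × 54 × 1/12 = 17.10 from the group account, for a payoff of 44.10.

44.10 points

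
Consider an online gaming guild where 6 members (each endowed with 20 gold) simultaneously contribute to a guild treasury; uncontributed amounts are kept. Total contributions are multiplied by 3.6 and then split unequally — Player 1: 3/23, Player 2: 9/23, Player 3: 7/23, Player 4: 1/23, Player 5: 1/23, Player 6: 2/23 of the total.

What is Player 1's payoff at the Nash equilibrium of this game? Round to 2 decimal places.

A player with share s gets back 3.6·s per unit contributed, so full contribution is dominant for anyone with s > 1/3.6 = 0.2778 and zero contribution is dominant for anyone below.
Player 2 and Player 3 are above the threshold, contributing 20 each; the remaining 4 contribute 0. Total contributed: 40.
Player 1 keeps 20 and receives 3.6 × 40 × 3/23 = 18.78 from the guild treasury, for a payoff of 38.78.

38.78 gold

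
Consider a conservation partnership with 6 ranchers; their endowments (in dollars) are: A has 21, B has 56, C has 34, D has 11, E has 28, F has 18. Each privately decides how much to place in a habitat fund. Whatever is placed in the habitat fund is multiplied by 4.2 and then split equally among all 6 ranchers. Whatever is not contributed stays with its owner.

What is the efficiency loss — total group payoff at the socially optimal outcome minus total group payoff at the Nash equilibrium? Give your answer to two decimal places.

The private return per contributed unit is 4.2/6 = 0.7000 < 1 for every player regardless of endowment, so the Nash equilibrium is zero contribution and the group total is Σ E_j = 21 + 56 + 34 + 11 + 28 + 18 = 168.
Each contributed unit returns 4.200 to the group, so the social optimum is full contribution by everyone: group total = 4.200 × 168 = 705.60.
Efficiency loss = (4.200 − 1) × 168 = 537.60.

537.60 dollars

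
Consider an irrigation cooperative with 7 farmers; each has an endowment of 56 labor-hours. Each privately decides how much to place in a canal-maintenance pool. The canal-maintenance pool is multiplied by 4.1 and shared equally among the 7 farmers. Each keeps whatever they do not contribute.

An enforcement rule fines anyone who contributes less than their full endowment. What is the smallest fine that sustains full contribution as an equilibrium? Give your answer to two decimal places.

23.20 labor-hours

Given the others contribute fully, the best deviation is to contribute 0 (any partial contribution still incurs the fine and gives up units whose private return 0.5857 is below 1).
Deviating from 56 to 0 saves 56 labor-hours but forfeits the deviator's share of the drop in the canal-maintenance pool: 4.1/7 × 56 = 32.80.
So the deviation gain is 56 − 32.80 = 23.20, and the fine must be at least 23.20 labor-hours to wipe it out.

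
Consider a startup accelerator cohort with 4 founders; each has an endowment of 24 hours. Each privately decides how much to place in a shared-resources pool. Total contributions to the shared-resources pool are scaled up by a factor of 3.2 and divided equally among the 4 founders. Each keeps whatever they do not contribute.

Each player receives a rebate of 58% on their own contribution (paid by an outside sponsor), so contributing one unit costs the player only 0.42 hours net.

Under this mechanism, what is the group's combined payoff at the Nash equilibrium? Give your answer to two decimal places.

The effective private return per unit is now (3.2/4) / 0.42 = 1.9048 > 1, so every player's dominant strategy flips to full contribution.
So the Nash equilibrium is full contribution by all 4; the group earns 4 × (24 × 0.58 + 3.2 × 24) = 362.88.

362.88 hours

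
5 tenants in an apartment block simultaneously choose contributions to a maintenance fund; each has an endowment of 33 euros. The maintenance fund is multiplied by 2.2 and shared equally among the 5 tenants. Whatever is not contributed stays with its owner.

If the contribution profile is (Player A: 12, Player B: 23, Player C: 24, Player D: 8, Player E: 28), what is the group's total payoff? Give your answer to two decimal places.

Total contributed: 12 + 23 + 24 + 8 + 28 = 95; total kept: 5 × 33 − 95 = 70.
The maintenance fund pays out 2.2 × 95 = 209.00 in aggregate.
Group total = 70 + 209.00 = 279.00.

279.00 euros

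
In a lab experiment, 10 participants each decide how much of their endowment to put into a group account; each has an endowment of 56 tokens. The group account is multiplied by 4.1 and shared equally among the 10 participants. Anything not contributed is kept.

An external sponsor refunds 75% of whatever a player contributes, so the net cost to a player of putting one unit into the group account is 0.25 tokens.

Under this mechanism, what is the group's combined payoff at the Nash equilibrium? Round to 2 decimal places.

With the mechanism, a contributed unit returns (4.1/10) / 0.25 = 1.6400 per unit of net cost to the contributor — now above 1 — so contributing fully is weakly dominant for every player.
So the Nash equilibrium is full contribution by all 10; the group earns 10 × (56 × 0.75 + 4.1 × 56) = 2716.00.

2716.00 tokens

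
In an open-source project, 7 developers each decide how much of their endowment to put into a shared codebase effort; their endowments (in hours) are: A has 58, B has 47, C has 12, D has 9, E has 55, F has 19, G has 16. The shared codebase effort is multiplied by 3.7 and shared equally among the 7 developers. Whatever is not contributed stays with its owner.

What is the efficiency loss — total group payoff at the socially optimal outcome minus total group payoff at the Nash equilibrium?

583.20 hours

The private return per contributed unit is 3.7/7 = 0.5286 < 1 for every player regardless of endowment, so the Nash equilibrium is zero contribution and the group total is Σ E_j = 58 + 47 + 12 + 9 + 55 + 19 + 16 = 216.
Each contributed unit returns 3.700 to the group, so the social optimum is full contribution by everyone: group total = 3.700 × 216 = 799.20.
Efficiency loss = (3.700 − 1) × 216 = 583.20.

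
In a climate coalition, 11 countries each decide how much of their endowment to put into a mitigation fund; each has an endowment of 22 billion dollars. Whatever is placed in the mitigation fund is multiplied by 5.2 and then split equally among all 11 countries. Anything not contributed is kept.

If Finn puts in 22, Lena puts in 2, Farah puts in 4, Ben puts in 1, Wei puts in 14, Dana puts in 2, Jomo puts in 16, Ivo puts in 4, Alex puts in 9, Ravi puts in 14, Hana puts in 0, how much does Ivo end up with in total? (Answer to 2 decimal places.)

59.60 billion dollars

Total contributed: 22 + 2 + 4 + 1 + 14 + 2 + 16 + 4 + 9 + 14 + 0 = 88.
Each receives 5.2 × 88 / 11 = 41.60 from the mitigation fund.
Ivo keeps 22 − 4 = 18, so Ivo's payoff is 18 + 41.60 = 59.60.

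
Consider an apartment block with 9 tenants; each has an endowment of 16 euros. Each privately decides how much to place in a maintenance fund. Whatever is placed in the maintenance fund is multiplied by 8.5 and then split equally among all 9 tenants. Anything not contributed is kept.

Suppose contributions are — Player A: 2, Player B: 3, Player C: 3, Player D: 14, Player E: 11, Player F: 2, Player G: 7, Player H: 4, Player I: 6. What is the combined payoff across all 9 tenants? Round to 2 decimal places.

Total contributed: 2 + 3 + 3 + 14 + 11 + 2 + 7 + 4 + 6 = 52; total kept: 9 × 16 − 52 = 92.
The maintenance fund pays out 8.5 × 52 = 442.00 in aggregate.
Group total = 92 + 442.00 = 534.00.

534.00 euros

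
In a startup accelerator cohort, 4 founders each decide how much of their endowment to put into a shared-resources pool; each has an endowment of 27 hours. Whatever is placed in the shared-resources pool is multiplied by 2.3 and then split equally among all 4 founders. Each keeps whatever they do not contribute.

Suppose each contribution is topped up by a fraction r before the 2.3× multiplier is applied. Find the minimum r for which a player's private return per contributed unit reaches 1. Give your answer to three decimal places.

0.739

With matching at rate r, one contributed unit becomes (1 + r) in the shared-resources pool and returns 2.3 × (1 + r) / 4 to the contributor.
Setting this equal to 1: 1 + r = 4/2.3 = 1.7391.
So the minimum matching rate is r = 1.7391 − 1 = 0.739.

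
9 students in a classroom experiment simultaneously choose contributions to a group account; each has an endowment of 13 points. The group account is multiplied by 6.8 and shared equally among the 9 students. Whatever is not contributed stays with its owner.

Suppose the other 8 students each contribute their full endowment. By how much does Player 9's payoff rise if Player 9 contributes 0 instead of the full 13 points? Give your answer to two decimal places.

3.18 points

Switching from a contribution of 13 to 0 lets Player 9 keep an extra 13 points, but lowers the group account by 13, which costs Player 9 their own share of that drop: 6.8/9 × 13 = 9.82.
Net gain = 13 − 9.82 = 3.18. The private return per contributed unit (0.7556) is below 1, so free-riding is indeed the best response regardless of what the others do.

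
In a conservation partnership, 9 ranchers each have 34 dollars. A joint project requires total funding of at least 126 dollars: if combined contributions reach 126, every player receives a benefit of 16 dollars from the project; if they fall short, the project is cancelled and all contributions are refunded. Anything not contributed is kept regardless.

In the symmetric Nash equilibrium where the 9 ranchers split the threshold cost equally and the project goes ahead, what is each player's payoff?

Equal share of the threshold: 126/9 = 14.
At this profile no one gains by cutting their contribution: any cut drops the total below 126, the project is cancelled, contributions are refunded, and the deviator ends with 34, which is less than 34 − 14 + 16 = 36. Contributing more than 14 just wastes the excess. So contributing exactly 14 is a best response.
Each player's payoff: 34 − 14 + 16 = 36.

36 dollars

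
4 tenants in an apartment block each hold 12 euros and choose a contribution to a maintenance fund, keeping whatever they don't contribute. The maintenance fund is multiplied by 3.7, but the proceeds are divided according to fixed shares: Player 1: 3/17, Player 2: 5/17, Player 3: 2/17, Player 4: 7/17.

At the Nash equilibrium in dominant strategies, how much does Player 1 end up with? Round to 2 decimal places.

Each unit j contributes comes back to j as 3.7 × (j's share), so j prefers to contribute only if that share exceeds 1/3.7 = 0.2703; otherwise keeping the unit dominates.
Player 2 and Player 4 clear that bar, contributing 12 each; the remaining 2 contribute 0. Total contributed: 24.
Player 1 keeps 12 and receives 3.7 × 24 × 3/17 = 15.67 from the maintenance fund, for a payoff of 27.67.

27.67 euros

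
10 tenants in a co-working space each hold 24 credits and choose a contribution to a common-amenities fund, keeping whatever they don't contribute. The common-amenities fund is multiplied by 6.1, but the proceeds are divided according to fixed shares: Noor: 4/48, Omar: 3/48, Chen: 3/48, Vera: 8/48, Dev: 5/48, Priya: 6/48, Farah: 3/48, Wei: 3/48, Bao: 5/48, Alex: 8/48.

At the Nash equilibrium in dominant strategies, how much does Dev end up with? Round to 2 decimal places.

54.50 credits

A player with share s gets back 6.1·s per unit contributed, so full contribution is dominant for anyone with s > 1/6.1 = 0.1639 and zero contribution is dominant for anyone below.
The shares above 0.1639 belong to Vera and Alex, contributing 24 each; the remaining 8 contribute 0. Total contributed: 48.
Dev keeps 24 and receives 6.1 × 48 × 5/48 = 30.50 from the common-amenities fund, for a payoff of 54.50.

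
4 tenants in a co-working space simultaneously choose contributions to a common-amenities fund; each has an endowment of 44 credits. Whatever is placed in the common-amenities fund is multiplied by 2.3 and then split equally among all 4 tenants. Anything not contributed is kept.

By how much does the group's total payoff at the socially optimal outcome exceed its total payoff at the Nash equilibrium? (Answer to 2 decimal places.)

Each contributed unit returns 2.3/4 = 0.5750 to its contributor — below 1 — so contributing 0 is dominant for every player. At the Nash equilibrium everyone keeps their 44, and the group total is 4 × 44 = 176.
Each contributed unit returns 2.300 to the group as a whole (0.5750 to each of 4 players), which exceeds 1, so the social optimum is full contribution: group total = 2.300 × 176 = 404.80.
Efficiency loss = 404.80 − 176 = 228.80.

228.80 credits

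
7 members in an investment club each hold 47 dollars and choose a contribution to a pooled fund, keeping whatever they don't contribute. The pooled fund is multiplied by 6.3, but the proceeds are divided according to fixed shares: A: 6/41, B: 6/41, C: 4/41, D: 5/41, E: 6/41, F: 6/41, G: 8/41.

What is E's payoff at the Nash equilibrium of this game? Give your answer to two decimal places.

90.33 dollars

For player j, contributing a unit is worthwhile iff 6.3 × (j's share) ≥ 1, i.e. iff j's share is at least 0.1587.
G alone (share 8/41) is above the threshold, contributing 47; the remaining 6 contribute 0. Total contributed: 47.
E keeps 47 and receives 6.3 × 47 × 6/41 = 43.33 from the pooled fund, for a payoff of 90.33.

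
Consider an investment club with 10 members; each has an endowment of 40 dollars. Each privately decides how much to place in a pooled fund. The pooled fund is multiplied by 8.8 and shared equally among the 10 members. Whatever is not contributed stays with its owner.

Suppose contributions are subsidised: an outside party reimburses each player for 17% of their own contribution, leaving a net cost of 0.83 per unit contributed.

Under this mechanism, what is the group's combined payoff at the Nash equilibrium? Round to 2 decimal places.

3588.00 dollars

Under the mechanism each unit contributed yields (8.8/10) / 0.83 = 1.0602 back to its contributor per unit of net cost, which exceeds 1, making full contribution the dominant choice for everyone.
So the Nash equilibrium is full contribution by all 10; the group earns 10 × (40 × 0.17 + 8.8 × 40) = 3588.00.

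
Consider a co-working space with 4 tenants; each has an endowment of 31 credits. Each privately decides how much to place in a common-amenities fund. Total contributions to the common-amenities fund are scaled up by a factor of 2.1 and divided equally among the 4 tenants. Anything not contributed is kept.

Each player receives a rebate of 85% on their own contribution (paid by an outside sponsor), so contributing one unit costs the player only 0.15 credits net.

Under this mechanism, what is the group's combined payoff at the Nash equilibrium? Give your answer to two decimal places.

365.80 credits

With the mechanism, a contributed unit returns (2.1/4) / 0.15 = 3.5000 per unit of net cost to the contributor — now above 1 — so contributing fully is weakly dominant for every player.
So the Nash equilibrium is full contribution by all 4; the group earns 4 × (31 × 0.85 + 2.1 × 31) = 365.80.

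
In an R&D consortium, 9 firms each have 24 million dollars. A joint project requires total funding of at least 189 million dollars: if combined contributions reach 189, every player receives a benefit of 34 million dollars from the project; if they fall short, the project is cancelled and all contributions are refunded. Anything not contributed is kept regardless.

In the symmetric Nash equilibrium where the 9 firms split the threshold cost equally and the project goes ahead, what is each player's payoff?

Equal share of the threshold: 189/9 = 21.
At this profile no one gains by cutting their contribution: any cut drops the total below 189, the project is cancelled, contributions are refunded, and the deviator ends with 24, which is less than 24 − 21 + 34 = 37. Contributing more than 21 just wastes the excess. So contributing exactly 21 is a best response.
Each player's payoff: 24 − 21 + 34 = 37.

37 million dollars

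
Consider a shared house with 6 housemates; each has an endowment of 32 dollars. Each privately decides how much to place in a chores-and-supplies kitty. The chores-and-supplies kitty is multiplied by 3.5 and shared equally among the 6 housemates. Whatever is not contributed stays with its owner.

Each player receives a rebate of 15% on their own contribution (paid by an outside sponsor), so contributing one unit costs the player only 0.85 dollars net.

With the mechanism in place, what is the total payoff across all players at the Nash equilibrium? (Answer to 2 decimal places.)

With the mechanism, a contributed unit returns (3.5/6) / 0.85 = 0.6863 per unit of net cost — still below 1 — so contributing 0 remains dominant for every player.
At the Nash equilibrium no one contributes; group total payoff = 6 × 32 = 192.

192.00 dollars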